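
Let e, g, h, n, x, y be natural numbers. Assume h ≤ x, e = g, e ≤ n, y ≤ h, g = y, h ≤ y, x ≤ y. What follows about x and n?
x ≤ n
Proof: e = g and g = y, therefore e = y. h ≤ y and y ≤ h, so h = y. Since h ≤ x, y ≤ x. Since x ≤ y, y = x. Because e = y, e = x. Since e ≤ n, x ≤ n.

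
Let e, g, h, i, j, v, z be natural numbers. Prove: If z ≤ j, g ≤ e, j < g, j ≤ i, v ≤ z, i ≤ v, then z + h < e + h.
j ≤ i and i ≤ v, so j ≤ v. Since v ≤ z, j ≤ z. Since z ≤ j, j = z. j < g and g ≤ e, thus j < e. Because j = z, z < e. Then z + h < e + h.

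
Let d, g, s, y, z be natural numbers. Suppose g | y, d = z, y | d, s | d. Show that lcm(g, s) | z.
g | y and y | d, therefore g | d. s | d, so lcm(g, s) | d. d = z, so lcm(g, s) | z.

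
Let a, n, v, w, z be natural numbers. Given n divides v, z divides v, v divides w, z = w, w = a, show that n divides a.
z = w and z divides v, hence w divides v. v divides w, so v = w. Since w = a, v = a. Since n divides v, n divides a.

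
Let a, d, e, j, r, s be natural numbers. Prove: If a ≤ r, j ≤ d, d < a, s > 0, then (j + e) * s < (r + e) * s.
Because j ≤ d and d < a, j < a. a ≤ r, so j < r. Then j + e < r + e. Since s > 0, by multiplying by a positive, (j + e) * s < (r + e) * s.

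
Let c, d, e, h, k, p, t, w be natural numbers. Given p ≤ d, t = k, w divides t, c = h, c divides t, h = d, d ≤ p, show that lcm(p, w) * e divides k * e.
c = h and h = d, therefore c = d. Because d ≤ p and p ≤ d, d = p. c = d, so c = p. Since c divides t, p divides t. w divides t, so lcm(p, w) divides t. From t = k, lcm(p, w) divides k. Then lcm(p, w) * e divides k * e.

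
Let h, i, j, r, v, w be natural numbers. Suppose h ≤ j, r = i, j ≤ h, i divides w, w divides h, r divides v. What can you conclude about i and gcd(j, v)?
i divides gcd(j, v)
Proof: Because h ≤ j and j ≤ h, h = j. i divides w and w divides h, hence i divides h. h = j, so i divides j. Since r = i and r divides v, i divides v. i divides j, so i divides gcd(j, v).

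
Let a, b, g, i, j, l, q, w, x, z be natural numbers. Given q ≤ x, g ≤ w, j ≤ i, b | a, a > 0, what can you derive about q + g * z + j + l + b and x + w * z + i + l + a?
q + g * z + j + l + b ≤ x + w * z + i + l + a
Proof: From g ≤ w, g * z ≤ w * z. q ≤ x, so q + g * z ≤ x + w * z. j ≤ i, so j + l ≤ i + l. Because b | a and a > 0, b ≤ a. j + l ≤ i + l, so j + l + b ≤ i + l + a. q + g * z ≤ x + w * z, so q + g * z + j + l + b ≤ x + w * z + i + l + a.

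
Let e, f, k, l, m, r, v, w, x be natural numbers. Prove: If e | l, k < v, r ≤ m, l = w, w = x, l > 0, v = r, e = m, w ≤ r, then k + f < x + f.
e = m and e | l, hence m | l. l > 0, so m ≤ l. Since l = w, m ≤ w. r ≤ m, so r ≤ w. w ≤ r, so r = w. Since v = r, v = w. w = x, so v = x. Since k < v, k < x. Then k + f < x + f.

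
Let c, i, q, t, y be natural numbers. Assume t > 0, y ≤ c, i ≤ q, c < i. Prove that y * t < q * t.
Since c < i and i ≤ q, c < q. y ≤ c, so y < q. Since t > 0, by multiplying by a positive, y * t < q * t.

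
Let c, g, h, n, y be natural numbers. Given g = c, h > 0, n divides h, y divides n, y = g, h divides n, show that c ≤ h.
From y = g and g = c, y = c. n divides h and h divides n, so n = h. Since y divides n, y divides h. Since h > 0, y ≤ h. y = c, so c ≤ h.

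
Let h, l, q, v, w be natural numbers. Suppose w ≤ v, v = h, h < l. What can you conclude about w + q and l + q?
w + q < l + q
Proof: From v = h and w ≤ v, w ≤ h. h < l, so w < l. Then w + q < l + q.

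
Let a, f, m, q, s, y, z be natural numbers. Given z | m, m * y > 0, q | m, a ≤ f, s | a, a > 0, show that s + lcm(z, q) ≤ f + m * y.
s | a and a > 0, therefore s ≤ a. Since a ≤ f, s ≤ f. Because z | m and q | m, lcm(z, q) | m. Then lcm(z, q) | m * y. m * y > 0, so lcm(z, q) ≤ m * y. Since s ≤ f, s + lcm(z, q) ≤ f + m * y.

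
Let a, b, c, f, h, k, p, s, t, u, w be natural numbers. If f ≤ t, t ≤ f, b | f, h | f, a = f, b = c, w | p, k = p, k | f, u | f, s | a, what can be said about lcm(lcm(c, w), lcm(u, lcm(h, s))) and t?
lcm(lcm(c, w), lcm(u, lcm(h, s))) | t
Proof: Since f ≤ t and t ≤ f, f = t. b = c and b | f, so c | f. Since k = p and k | f, p | f. Since w | p, w | f. Since c | f, lcm(c, w) | f. Because a = f and s | a, s | f. Since h | f, lcm(h, s) | f. u | f, so lcm(u, lcm(h, s)) | f. Because lcm(c, w) | f, lcm(lcm(c, w), lcm(u, lcm(h, s))) | f. f = t, so lcm(lcm(c, w), lcm(u, lcm(h, s))) | t.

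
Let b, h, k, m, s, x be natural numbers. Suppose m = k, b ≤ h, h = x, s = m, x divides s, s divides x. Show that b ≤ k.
From x divides s and s divides x, x = s. Because s = m, x = m. m = k, so x = k. h = x and b ≤ h, hence b ≤ x. x = k, so b ≤ k.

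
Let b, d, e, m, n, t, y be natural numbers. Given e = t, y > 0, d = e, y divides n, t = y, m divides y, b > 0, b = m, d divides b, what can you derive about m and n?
m divides n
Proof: e = t and t = y, so e = y. Because d divides b and b > 0, d ≤ b. Because b = m, d ≤ m. d = e, so e ≤ m. Since e = y, y ≤ m. m divides y and y > 0, hence m ≤ y. Since y ≤ m, y = m. y divides n, so m divides n.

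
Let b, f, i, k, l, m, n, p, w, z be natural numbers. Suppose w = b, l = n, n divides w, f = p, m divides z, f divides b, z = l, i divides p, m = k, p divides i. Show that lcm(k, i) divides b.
z = l and l = n, hence z = n. m = k and m divides z, hence k divides z. z = n, so k divides n. w = b and n divides w, hence n divides b. k divides n, so k divides b. From p divides i and i divides p, p = i. From f = p and f divides b, p divides b. Since p = i, i divides b. Since k divides b, lcm(k, i) divides b.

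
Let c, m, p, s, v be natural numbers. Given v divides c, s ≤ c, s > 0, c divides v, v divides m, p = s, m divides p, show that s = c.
v divides c and c divides v, so v = c. p = s and m divides p, thus m divides s. v divides m, so v divides s. v = c, so c divides s. Since s > 0, c ≤ s. Since s ≤ c, s = c.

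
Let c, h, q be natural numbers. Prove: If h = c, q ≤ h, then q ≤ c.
h = c and q ≤ h. By substitution, q ≤ c.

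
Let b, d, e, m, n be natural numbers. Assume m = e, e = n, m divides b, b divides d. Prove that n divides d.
m = e and e = n, therefore m = n. m divides b, so n divides b. Since b divides d, n divides d.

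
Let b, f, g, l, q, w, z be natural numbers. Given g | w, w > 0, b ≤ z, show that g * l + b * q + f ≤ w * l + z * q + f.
From g | w and w > 0, g ≤ w. Then g * l ≤ w * l. b ≤ z, thus b * q ≤ z * q. Since g * l ≤ w * l, g * l + b * q ≤ w * l + z * q. Then g * l + b * q + f ≤ w * l + z * q + f.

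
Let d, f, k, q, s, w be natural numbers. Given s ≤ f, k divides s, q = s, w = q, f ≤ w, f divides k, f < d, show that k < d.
Since w = q and q = s, w = s. f ≤ w, so f ≤ s. s ≤ f, so s = f. Since k divides s, k divides f. f divides k, so f = k. f < d, so k < d.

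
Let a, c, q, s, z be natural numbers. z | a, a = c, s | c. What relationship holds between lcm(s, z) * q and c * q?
lcm(s, z) * q | c * q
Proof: a = c and z | a, hence z | c. s | c, so lcm(s, z) | c. Then lcm(s, z) * q | c * q.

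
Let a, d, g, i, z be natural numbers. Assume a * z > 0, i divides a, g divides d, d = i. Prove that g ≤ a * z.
From d = i and g divides d, g divides i. Since i divides a, g divides a. Then g divides a * z. Since a * z > 0, g ≤ a * z.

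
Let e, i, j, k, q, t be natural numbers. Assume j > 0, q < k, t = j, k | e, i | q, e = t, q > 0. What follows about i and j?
i < j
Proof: Because i | q and q > 0, i ≤ q. q < k, so i < k. From e = t and t = j, e = j. Since k | e, k | j. j > 0, so k ≤ j. i < k, so i < j.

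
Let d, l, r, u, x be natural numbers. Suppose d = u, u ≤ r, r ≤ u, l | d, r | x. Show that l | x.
u ≤ r and r ≤ u, therefore u = r. d = u and l | d, so l | u. Because u = r, l | r. Since r | x, l | x.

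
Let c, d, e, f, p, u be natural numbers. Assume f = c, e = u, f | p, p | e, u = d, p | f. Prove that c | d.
Because p | f and f | p, p = f. e = u and p | e, thus p | u. u = d, so p | d. p = f, so f | d. Since f = c, c | d.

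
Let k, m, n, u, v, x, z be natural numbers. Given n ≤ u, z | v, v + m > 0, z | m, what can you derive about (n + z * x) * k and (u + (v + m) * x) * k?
(n + z * x) * k ≤ (u + (v + m) * x) * k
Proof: Since z | v and z | m, z | v + m. Since v + m > 0, z ≤ v + m. Then z * x ≤ (v + m) * x. Since n ≤ u, n + z * x ≤ u + (v + m) * x. Then (n + z * x) * k ≤ (u + (v + m) * x) * k.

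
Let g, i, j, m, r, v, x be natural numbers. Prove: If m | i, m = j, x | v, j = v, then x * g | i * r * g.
Since m = j and j = v, m = v. Since m | i, v | i. x | v, so x | i. Then x | i * r. Then x * g | i * r * g.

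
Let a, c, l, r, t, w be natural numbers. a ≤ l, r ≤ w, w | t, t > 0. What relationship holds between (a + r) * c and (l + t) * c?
(a + r) * c ≤ (l + t) * c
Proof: w | t and t > 0, so w ≤ t. From r ≤ w, r ≤ t. Since a ≤ l, a + r ≤ l + t. Then (a + r) * c ≤ (l + t) * c.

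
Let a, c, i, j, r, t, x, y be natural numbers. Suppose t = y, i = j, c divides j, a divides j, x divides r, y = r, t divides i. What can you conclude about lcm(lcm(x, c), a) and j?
lcm(lcm(x, c), a) divides j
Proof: From t = y and t divides i, y divides i. Since y = r, r divides i. Since i = j, r divides j. x divides r, so x divides j. Since c divides j, lcm(x, c) divides j. a divides j, so lcm(lcm(x, c), a) divides j.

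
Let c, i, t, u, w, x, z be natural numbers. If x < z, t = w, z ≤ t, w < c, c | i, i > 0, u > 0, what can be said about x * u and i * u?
x * u < i * u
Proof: t = w and z ≤ t, so z ≤ w. c | i and i > 0, so c ≤ i. Since w < c, w < i. Since z ≤ w, z < i. Since x < z, x < i. u > 0, so x * u < i * u.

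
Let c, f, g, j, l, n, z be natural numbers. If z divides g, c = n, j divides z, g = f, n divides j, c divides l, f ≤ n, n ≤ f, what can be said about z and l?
z divides l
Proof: n divides j and j divides z, therefore n divides z. f ≤ n and n ≤ f, therefore f = n. Since g = f and z divides g, z divides f. Since f = n, z divides n. n divides z, so n = z. c = n and c divides l, thus n divides l. n = z, so z divides l.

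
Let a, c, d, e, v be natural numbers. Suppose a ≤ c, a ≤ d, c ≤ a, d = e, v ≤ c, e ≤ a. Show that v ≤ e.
c ≤ a and a ≤ c, thus c = a. From d = e and a ≤ d, a ≤ e. Since e ≤ a, a = e. Since c = a, c = e. Since v ≤ c, v ≤ e.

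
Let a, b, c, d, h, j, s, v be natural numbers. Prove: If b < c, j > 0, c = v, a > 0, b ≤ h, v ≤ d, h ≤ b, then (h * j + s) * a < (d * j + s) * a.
Because b ≤ h and h ≤ b, b = h. c = v and b < c, hence b < v. Since b = h, h < v. Since v ≤ d, h < d. Since j > 0, by multiplying by a positive, h * j < d * j. Then h * j + s < d * j + s. Since a > 0, by multiplying by a positive, (h * j + s) * a < (d * j + s) * a.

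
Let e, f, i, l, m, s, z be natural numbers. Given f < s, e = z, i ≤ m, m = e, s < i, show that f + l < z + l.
m = e and e = z, so m = z. s < i and i ≤ m, therefore s < m. Since f < s, f < m. Since m = z, f < z. Then f + l < z + l.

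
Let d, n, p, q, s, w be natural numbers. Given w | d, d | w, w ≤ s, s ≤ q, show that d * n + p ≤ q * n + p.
Because w | d and d | w, w = d. w ≤ s, so d ≤ s. s ≤ q, so d ≤ q. Then d * n ≤ q * n. Then d * n + p ≤ q * n + p.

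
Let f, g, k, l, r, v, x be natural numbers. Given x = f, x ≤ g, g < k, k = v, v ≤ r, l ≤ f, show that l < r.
x = f and x ≤ g, so f ≤ g. k = v and g < k, so g < v. f ≤ g, so f < v. l ≤ f, so l < v. Since v ≤ r, l < r.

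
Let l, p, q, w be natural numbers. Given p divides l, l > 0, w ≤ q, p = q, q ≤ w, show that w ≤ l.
Because q ≤ w and w ≤ q, q = w. Because p = q, p = w. p divides l and l > 0, so p ≤ l. Since p = w, w ≤ l.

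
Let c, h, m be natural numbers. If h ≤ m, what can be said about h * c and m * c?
h * c ≤ m * c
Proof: From h ≤ m, by multiplying by a non-negative, h * c ≤ m * c.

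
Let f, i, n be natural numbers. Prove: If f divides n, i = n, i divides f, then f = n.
i = n and i divides f, hence n divides f. f divides n, so n = f. Then f = n.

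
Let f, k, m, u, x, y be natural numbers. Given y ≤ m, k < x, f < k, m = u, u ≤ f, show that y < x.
Because m = u and y ≤ m, y ≤ u. f < k and k < x, therefore f < x. Because u ≤ f, u < x. Since y ≤ u, y < x.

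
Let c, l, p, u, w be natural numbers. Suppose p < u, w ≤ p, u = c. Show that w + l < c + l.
Since u = c and p < u, p < c. w ≤ p, so w < c. Then w + l < c + l.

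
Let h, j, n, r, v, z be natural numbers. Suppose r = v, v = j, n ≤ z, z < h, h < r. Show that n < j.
Since r = v and v = j, r = j. z < h and h < r, hence z < r. Since n ≤ z, n < r. r = j, so n < j.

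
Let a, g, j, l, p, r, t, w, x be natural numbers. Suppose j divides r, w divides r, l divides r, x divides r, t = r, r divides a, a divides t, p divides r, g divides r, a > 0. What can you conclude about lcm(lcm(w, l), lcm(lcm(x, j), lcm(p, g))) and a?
lcm(lcm(w, l), lcm(lcm(x, j), lcm(p, g))) ≤ a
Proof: From t = r and a divides t, a divides r. Since r divides a, r = a. From w divides r and l divides r, lcm(w, l) divides r. x divides r and j divides r, hence lcm(x, j) divides r. From p divides r and g divides r, lcm(p, g) divides r. lcm(x, j) divides r, so lcm(lcm(x, j), lcm(p, g)) divides r. lcm(w, l) divides r, so lcm(lcm(w, l), lcm(lcm(x, j), lcm(p, g))) divides r. r = a, so lcm(lcm(w, l), lcm(lcm(x, j), lcm(p, g))) divides a. Since a > 0, lcm(lcm(w, l), lcm(lcm(x, j), lcm(p, g))) ≤ a.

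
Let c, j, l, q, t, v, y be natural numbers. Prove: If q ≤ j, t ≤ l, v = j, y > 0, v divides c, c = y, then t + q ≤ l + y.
c = y and v divides c, therefore v divides y. Because v = j, j divides y. Since y > 0, j ≤ y. q ≤ j, so q ≤ y. t ≤ l, so t + q ≤ l + y.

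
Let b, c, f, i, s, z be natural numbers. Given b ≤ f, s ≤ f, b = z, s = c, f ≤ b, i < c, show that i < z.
f ≤ b and b ≤ f, so f = b. b = z, so f = z. From s = c and s ≤ f, c ≤ f. Since f = z, c ≤ z. Since i < c, i < z.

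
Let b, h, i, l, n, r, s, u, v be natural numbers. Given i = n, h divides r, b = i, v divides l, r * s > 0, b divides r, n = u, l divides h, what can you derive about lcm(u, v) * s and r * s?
lcm(u, v) * s ≤ r * s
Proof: Because i = n and n = u, i = u. Since b = i, b = u. b divides r, so u divides r. Because l divides h and h divides r, l divides r. v divides l, so v divides r. Since u divides r, lcm(u, v) divides r. Then lcm(u, v) * s divides r * s. Since r * s > 0, lcm(u, v) * s ≤ r * s.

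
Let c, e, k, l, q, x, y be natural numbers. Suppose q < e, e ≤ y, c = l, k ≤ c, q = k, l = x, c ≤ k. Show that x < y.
Since c = l and l = x, c = x. Since k ≤ c and c ≤ k, k = c. From q = k, q = c. q < e, so c < e. e ≤ y, so c < y. Since c = x, x < y.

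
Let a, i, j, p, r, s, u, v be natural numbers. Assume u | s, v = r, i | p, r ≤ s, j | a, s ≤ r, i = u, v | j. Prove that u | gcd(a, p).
s ≤ r and r ≤ s, so s = r. u | s, so u | r. v = r and v | j, therefore r | j. Since u | r, u | j. Since j | a, u | a. Since i = u and i | p, u | p. Since u | a, u | gcd(a, p).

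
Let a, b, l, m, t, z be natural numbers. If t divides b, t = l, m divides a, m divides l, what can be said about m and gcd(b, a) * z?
m divides gcd(b, a) * z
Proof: t = l and t divides b, thus l divides b. Because m divides l, m divides b. m divides a, so m divides gcd(b, a). Then m divides gcd(b, a) * z.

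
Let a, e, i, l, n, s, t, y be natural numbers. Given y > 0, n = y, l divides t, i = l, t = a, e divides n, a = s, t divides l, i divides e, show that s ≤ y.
Because l divides t and t divides l, l = t. Since t = a, l = a. a = s, so l = s. Since i = l and i divides e, l divides e. e divides n, so l divides n. Since n = y, l divides y. Since y > 0, l ≤ y. l = s, so s ≤ y.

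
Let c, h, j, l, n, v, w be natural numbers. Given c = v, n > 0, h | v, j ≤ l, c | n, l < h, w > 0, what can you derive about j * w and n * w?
j * w < n * w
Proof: j ≤ l and l < h, hence j < h. c = v and c | n, therefore v | n. Since h | v, h | n. Since n > 0, h ≤ n. j < h, so j < n. Since w > 0, j * w < n * w.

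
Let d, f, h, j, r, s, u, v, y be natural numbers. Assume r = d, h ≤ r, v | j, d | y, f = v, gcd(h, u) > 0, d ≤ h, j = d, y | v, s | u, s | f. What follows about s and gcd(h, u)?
s ≤ gcd(h, u)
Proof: j = d and v | j, hence v | d. d | y and y | v, so d | v. Since v | d, v = d. f = v, so f = d. r = d and h ≤ r, hence h ≤ d. Since d ≤ h, d = h. f = d, so f = h. s | f, so s | h. Since s | u, s | gcd(h, u). Since gcd(h, u) > 0, s ≤ gcd(h, u).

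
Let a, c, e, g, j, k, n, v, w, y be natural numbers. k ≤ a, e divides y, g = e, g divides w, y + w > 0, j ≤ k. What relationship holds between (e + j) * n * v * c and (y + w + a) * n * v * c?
(e + j) * n * v * c ≤ (y + w + a) * n * v * c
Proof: From g = e and g divides w, e divides w. e divides y, so e divides y + w. y + w > 0, so e ≤ y + w. j ≤ k and k ≤ a, so j ≤ a. Since e ≤ y + w, e + j ≤ y + w + a. By multiplying by a non-negative, (e + j) * n ≤ (y + w + a) * n. By multiplying by a non-negative, (e + j) * n * v ≤ (y + w + a) * n * v. By multiplying by a non-negative, (e + j) * n * v * c ≤ (y + w + a) * n * v * c.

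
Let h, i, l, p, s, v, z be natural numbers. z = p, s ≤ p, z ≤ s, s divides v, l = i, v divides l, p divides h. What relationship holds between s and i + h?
s divides i + h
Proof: l = i and v divides l, hence v divides i. s divides v, so s divides i. Because z = p and z ≤ s, p ≤ s. Since s ≤ p, p = s. p divides h, so s divides h. From s divides i, s divides i + h.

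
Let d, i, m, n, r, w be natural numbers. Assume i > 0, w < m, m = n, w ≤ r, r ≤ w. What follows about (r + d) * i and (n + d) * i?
(r + d) * i < (n + d) * i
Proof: w ≤ r and r ≤ w, thus w = r. m = n and w < m, therefore w < n. Since w = r, r < n. Then r + d < n + d. Combined with i > 0, by multiplying by a positive, (r + d) * i < (n + d) * i.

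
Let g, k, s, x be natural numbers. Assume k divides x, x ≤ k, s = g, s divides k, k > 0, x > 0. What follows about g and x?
g ≤ x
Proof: Since k divides x and x > 0, k ≤ x. Because x ≤ k, k = x. Because s = g and s divides k, g divides k. k > 0, so g ≤ k. Because k = x, g ≤ x.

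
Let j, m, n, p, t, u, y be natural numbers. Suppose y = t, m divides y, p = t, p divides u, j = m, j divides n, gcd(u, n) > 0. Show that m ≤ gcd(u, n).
From y = t and m divides y, m divides t. p = t and p divides u, therefore t divides u. Since m divides t, m divides u. Because j = m and j divides n, m divides n. Since m divides u, m divides gcd(u, n). Since gcd(u, n) > 0, m ≤ gcd(u, n).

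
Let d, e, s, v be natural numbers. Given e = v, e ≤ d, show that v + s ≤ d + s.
Since e = v and e ≤ d, v ≤ d. Then v + s ≤ d + s.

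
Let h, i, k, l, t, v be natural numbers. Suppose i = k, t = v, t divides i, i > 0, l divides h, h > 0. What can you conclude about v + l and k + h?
v + l ≤ k + h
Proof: Because t = v and t divides i, v divides i. Since i > 0, v ≤ i. i = k, so v ≤ k. From l divides h and h > 0, l ≤ h. v ≤ k, so v + l ≤ k + h.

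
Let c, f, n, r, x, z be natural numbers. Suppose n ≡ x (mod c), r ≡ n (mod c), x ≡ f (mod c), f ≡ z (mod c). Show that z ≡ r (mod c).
From r ≡ n (mod c) and n ≡ x (mod c), r ≡ x (mod c). Since x ≡ f (mod c), r ≡ f (mod c). Since f ≡ z (mod c), r ≡ z (mod c). Then z ≡ r (mod c).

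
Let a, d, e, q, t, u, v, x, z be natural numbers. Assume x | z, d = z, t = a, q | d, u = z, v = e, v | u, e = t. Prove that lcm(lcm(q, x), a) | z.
d = z and q | d, thus q | z. x | z, so lcm(q, x) | z. From u = z and v | u, v | z. Since v = e, e | z. Since e = t, t | z. t = a, so a | z. lcm(q, x) | z, so lcm(lcm(q, x), a) | z.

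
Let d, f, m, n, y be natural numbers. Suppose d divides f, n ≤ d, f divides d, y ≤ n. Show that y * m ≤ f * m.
From d divides f and f divides d, d = f. y ≤ n and n ≤ d, so y ≤ d. Since d = f, y ≤ f. By multiplying by a non-negative, y * m ≤ f * m.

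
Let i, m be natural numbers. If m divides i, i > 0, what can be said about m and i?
m ≤ i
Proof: m divides i and i > 0. By divisors are at most what they divide, m ≤ i.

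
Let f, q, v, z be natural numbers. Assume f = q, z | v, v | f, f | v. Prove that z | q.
v | f and f | v, therefore v = f. From f = q, v = q. z | v, so z | q.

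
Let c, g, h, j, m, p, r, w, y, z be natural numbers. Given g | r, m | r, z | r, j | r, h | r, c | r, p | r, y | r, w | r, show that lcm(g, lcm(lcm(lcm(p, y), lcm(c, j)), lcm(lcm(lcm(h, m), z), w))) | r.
From p | r and y | r, lcm(p, y) | r. c | r and j | r, so lcm(c, j) | r. From lcm(p, y) | r, lcm(lcm(p, y), lcm(c, j)) | r. h | r and m | r, thus lcm(h, m) | r. z | r, so lcm(lcm(h, m), z) | r. Because w | r, lcm(lcm(lcm(h, m), z), w) | r. lcm(lcm(p, y), lcm(c, j)) | r, so lcm(lcm(lcm(p, y), lcm(c, j)), lcm(lcm(lcm(h, m), z), w)) | r. From g | r, lcm(g, lcm(lcm(lcm(p, y), lcm(c, j)), lcm(lcm(lcm(h, m), z), w))) | r.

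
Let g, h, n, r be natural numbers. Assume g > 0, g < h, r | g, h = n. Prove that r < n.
Because r | g and g > 0, r ≤ g. g < h, so r < h. h = n, so r < n.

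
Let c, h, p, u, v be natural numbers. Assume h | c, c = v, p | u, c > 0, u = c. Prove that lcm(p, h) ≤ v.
Because u = c and p | u, p | c. h | c, so lcm(p, h) | c. c > 0, so lcm(p, h) ≤ c. c = v, so lcm(p, h) ≤ v.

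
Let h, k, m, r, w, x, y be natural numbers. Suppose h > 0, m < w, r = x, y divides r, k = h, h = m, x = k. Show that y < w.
From x = k and k = h, x = h. Since r = x, r = h. y divides r, so y divides h. Since h > 0, y ≤ h. h = m, so y ≤ m. Since m < w, y < w.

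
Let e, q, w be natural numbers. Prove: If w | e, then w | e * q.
Since w | e, by divisibility extends to multiples, w | e * q.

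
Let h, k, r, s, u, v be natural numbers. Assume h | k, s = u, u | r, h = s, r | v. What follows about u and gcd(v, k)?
u | gcd(v, k)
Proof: Since u | r and r | v, u | v. Because h = s and s = u, h = u. Since h | k, u | k. u | v, so u | gcd(v, k).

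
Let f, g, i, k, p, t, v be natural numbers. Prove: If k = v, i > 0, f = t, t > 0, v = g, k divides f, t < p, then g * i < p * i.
k = v and k divides f, therefore v divides f. f = t, so v divides t. Since v = g, g divides t. t > 0, so g ≤ t. Since t < p, g < p. Since i > 0, by multiplying by a positive, g * i < p * i.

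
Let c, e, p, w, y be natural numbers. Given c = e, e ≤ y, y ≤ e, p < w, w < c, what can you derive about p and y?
p < y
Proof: e ≤ y and y ≤ e, therefore e = y. Since c = e, c = y. Since p < w and w < c, p < c. From c = y, p < y.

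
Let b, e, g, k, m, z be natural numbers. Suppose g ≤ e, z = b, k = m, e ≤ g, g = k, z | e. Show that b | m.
Because g = k and k = m, g = m. From e ≤ g and g ≤ e, e = g. From z | e, z | g. g = m, so z | m. Since z = b, b | m.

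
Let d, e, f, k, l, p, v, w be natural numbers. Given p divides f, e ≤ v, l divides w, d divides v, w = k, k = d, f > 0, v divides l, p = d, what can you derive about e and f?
e ≤ f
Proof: Because w = k and k = d, w = d. Since v divides l and l divides w, v divides w. w = d, so v divides d. Since d divides v, v = d. Since e ≤ v, e ≤ d. p = d and p divides f, so d divides f. f > 0, so d ≤ f. e ≤ d, so e ≤ f.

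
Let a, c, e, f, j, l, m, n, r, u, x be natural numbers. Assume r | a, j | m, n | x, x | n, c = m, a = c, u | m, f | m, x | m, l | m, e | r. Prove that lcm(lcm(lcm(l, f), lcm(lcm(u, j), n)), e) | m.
Because l | m and f | m, lcm(l, f) | m. From u | m and j | m, lcm(u, j) | m. From x | n and n | x, x = n. Since x | m, n | m. lcm(u, j) | m, so lcm(lcm(u, j), n) | m. Since lcm(l, f) | m, lcm(lcm(l, f), lcm(lcm(u, j), n)) | m. From a = c and c = m, a = m. From e | r and r | a, e | a. Since a = m, e | m. Since lcm(lcm(l, f), lcm(lcm(u, j), n)) | m, lcm(lcm(lcm(l, f), lcm(lcm(u, j), n)), e) | m.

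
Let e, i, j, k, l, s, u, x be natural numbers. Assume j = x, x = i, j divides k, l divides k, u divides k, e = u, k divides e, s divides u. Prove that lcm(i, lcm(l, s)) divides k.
j = x and x = i, therefore j = i. Since j divides k, i divides k. From e = u and k divides e, k divides u. Because u divides k, u = k. s divides u, so s divides k. Since l divides k, lcm(l, s) divides k. Since i divides k, lcm(i, lcm(l, s)) divides k.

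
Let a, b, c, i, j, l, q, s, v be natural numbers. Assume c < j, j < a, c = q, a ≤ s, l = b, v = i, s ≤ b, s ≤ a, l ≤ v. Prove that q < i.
From c < j and j < a, c < a. Since c = q, q < a. From s ≤ a and a ≤ s, s = a. From l = b and l ≤ v, b ≤ v. Since v = i, b ≤ i. s ≤ b, so s ≤ i. Since s = a, a ≤ i. q < a, so q < i.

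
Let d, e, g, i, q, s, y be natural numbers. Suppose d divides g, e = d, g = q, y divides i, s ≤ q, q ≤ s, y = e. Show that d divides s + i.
From q ≤ s and s ≤ q, q = s. g = q, so g = s. Since d divides g, d divides s. Since y = e and y divides i, e divides i. e = d, so d divides i. Since d divides s, d divides s + i.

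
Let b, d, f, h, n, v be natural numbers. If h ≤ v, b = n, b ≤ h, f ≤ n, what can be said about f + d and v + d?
f + d ≤ v + d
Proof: Because b = n and b ≤ h, n ≤ h. Since f ≤ n, f ≤ h. Since h ≤ v, f ≤ v. Then f + d ≤ v + d.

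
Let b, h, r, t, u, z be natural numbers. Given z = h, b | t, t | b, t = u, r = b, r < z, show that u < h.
b | t and t | b, so b = t. Since t = u, b = u. Since r = b and r < z, b < z. From b = u, u < z. Since z = h, u < h.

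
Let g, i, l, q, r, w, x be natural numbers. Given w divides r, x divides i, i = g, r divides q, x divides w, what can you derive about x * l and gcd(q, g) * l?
x * l divides gcd(q, g) * l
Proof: From x divides w and w divides r, x divides r. r divides q, so x divides q. i = g and x divides i, therefore x divides g. From x divides q, x divides gcd(q, g). Then x * l divides gcd(q, g) * l.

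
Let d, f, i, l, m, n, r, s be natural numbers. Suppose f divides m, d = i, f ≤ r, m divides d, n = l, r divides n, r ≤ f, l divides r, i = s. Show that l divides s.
n = l and r divides n, therefore r divides l. l divides r, so r = l. From f ≤ r and r ≤ f, f = r. Since f divides m, r divides m. Since r = l, l divides m. d = i and i = s, hence d = s. m divides d, so m divides s. l divides m, so l divides s.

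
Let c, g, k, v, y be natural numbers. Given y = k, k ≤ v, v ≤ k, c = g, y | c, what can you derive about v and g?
v | g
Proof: Since k ≤ v and v ≤ k, k = v. Because y = k, y = v. Since c = g and y | c, y | g. From y = v, v | g.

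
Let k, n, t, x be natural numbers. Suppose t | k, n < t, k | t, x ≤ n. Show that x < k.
Since t | k and k | t, t = k. Since n < t, n < k. x ≤ n, so x < k.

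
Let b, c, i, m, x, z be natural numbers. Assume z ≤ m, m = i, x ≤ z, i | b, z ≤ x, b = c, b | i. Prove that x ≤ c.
Because i | b and b | i, i = b. Since m = i, m = b. From z ≤ x and x ≤ z, z = x. Since z ≤ m, x ≤ m. Since m = b, x ≤ b. Since b = c, x ≤ c.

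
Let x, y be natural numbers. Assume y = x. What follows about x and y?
x = y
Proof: y = x. By symmetry, x = y.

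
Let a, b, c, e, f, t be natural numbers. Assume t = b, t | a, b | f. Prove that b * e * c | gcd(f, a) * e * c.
From t = b and t | a, b | a. b | f, so b | gcd(f, a). Then b * e | gcd(f, a) * e. Then b * e * c | gcd(f, a) * e * c.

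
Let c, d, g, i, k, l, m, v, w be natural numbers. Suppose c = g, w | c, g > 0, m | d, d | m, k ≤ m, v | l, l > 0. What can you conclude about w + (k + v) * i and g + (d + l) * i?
w + (k + v) * i ≤ g + (d + l) * i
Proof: c = g and w | c, so w | g. Since g > 0, w ≤ g. m | d and d | m, so m = d. Because k ≤ m, k ≤ d. v | l and l > 0, thus v ≤ l. Because k ≤ d, k + v ≤ d + l. Then (k + v) * i ≤ (d + l) * i. Since w ≤ g, w + (k + v) * i ≤ g + (d + l) * i.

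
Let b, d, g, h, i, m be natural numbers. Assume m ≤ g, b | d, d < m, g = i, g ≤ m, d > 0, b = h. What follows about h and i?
h < i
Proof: Since m ≤ g and g ≤ m, m = g. Since b = h and b | d, h | d. From d > 0, h ≤ d. d < m, so h < m. Because m = g, h < g. g = i, so h < i.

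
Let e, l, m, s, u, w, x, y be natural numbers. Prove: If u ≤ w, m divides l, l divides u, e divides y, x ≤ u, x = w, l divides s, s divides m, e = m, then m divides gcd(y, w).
e = m and e divides y, therefore m divides y. x = w and x ≤ u, hence w ≤ u. From u ≤ w, u = w. l divides s and s divides m, so l divides m. m divides l, so l = m. Since l divides u, m divides u. u = w, so m divides w. m divides y, so m divides gcd(y, w).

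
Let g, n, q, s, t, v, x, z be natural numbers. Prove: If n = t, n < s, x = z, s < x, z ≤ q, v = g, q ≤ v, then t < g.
x = z and s < x, therefore s < z. z ≤ q, so s < q. Since n < s, n < q. v = g and q ≤ v, hence q ≤ g. n < q, so n < g. n = t, so t < g.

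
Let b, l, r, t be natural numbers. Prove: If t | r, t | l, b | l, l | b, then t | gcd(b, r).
Because l | b and b | l, l = b. t | l, so t | b. t | r, so t | gcd(b, r).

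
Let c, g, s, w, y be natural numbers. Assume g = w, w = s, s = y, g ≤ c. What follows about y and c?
y ≤ c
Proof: From g = w and w = s, g = s. s = y, so g = y. g ≤ c, so y ≤ c.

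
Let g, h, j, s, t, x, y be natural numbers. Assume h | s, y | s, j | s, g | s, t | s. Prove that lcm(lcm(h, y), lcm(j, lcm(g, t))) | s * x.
h | s and y | s, therefore lcm(h, y) | s. g | s and t | s, therefore lcm(g, t) | s. From j | s, lcm(j, lcm(g, t)) | s. lcm(h, y) | s, so lcm(lcm(h, y), lcm(j, lcm(g, t))) | s. Then lcm(lcm(h, y), lcm(j, lcm(g, t))) | s * x.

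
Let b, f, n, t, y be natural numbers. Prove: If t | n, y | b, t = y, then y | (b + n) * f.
t = y and t | n, thus y | n. Since y | b, y | b + n. Then y | (b + n) * f.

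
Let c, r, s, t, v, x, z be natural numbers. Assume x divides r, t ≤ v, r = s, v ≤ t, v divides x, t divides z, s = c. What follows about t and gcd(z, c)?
t divides gcd(z, c)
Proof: From r = s and s = c, r = c. From v ≤ t and t ≤ v, v = t. v divides x and x divides r, therefore v divides r. Since v = t, t divides r. r = c, so t divides c. t divides z, so t divides gcd(z, c).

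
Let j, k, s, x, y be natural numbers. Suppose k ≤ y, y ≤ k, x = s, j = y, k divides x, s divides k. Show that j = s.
y ≤ k and k ≤ y, so y = k. j = y, so j = k. Since x = s and k divides x, k divides s. Since s divides k, k = s. From j = k, j = s.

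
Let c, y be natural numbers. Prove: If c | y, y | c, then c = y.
Because c | y and y | c, by mutual divisibility, c = y.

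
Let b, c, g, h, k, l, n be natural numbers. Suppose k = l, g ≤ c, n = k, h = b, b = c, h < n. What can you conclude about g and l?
g < l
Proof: Because n = k and k = l, n = l. h = b and h < n, so b < n. Since b = c, c < n. From n = l, c < l. g ≤ c, so g < l.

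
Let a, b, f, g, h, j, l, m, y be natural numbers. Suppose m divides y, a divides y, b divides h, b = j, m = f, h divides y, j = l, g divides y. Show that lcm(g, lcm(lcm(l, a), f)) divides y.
From b = j and j = l, b = l. Since b divides h, l divides h. Since h divides y, l divides y. a divides y, so lcm(l, a) divides y. From m = f and m divides y, f divides y. Since lcm(l, a) divides y, lcm(lcm(l, a), f) divides y. g divides y, so lcm(g, lcm(lcm(l, a), f)) divides y.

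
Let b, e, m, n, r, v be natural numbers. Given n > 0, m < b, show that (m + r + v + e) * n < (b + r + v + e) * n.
m < b, so m + r < b + r. Then m + r + v < b + r + v. Then m + r + v + e < b + r + v + e. Since n > 0, by multiplying by a positive, (m + r + v + e) * n < (b + r + v + e) * n.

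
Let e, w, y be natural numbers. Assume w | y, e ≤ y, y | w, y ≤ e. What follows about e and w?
e = w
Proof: Since e ≤ y and y ≤ e, e = y. y | w and w | y, so y = w. e = y, so e = w.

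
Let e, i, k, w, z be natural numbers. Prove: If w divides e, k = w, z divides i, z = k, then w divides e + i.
Because z = k and z divides i, k divides i. Since k = w, w divides i. Since w divides e, w divides e + i.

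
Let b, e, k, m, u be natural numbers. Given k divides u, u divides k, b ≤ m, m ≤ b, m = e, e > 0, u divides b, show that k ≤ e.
Because b ≤ m and m ≤ b, b = m. m = e, so b = e. u divides k and k divides u, so u = k. Since u divides b, k divides b. Since b = e, k divides e. Because e > 0, k ≤ e.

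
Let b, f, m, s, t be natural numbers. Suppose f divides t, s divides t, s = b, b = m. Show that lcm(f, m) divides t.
From s = b and s divides t, b divides t. Because b = m, m divides t. f divides t, so lcm(f, m) divides t.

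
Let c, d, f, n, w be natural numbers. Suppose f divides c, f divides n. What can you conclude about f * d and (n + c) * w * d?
f * d divides (n + c) * w * d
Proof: f divides n and f divides c, hence f divides n + c. Then f divides (n + c) * w. Then f * d divides (n + c) * w * d.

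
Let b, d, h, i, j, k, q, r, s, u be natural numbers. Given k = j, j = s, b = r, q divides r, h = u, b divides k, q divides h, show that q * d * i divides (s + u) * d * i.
k = j and b divides k, so b divides j. j = s, so b divides s. Since b = r, r divides s. q divides r, so q divides s. From h = u and q divides h, q divides u. Because q divides s, q divides s + u. Then q * d divides (s + u) * d. Then q * d * i divides (s + u) * d * i.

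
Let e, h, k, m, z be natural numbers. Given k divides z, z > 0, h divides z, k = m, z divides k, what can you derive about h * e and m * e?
h * e ≤ m * e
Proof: z divides k and k divides z, hence z = k. Since k = m, z = m. h divides z and z > 0, so h ≤ z. Since z = m, h ≤ m. By multiplying by a non-negative, h * e ≤ m * e.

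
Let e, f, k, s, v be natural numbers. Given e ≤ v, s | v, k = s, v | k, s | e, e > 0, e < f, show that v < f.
From k = s and v | k, v | s. Since s | v, s = v. From s | e and e > 0, s ≤ e. s = v, so v ≤ e. e ≤ v, so e = v. Since e < f, v < f.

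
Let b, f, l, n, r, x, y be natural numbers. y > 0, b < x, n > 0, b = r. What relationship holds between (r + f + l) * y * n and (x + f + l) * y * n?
(r + f + l) * y * n < (x + f + l) * y * n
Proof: b = r and b < x, so r < x. Then r + f < x + f. Then r + f + l < x + f + l. From y > 0, (r + f + l) * y < (x + f + l) * y. Because n > 0, (r + f + l) * y * n < (x + f + l) * y * n.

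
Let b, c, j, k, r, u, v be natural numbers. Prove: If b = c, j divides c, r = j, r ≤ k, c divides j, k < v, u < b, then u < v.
b = c and u < b, hence u < c. j divides c and c divides j, therefore j = c. Since r = j, r = c. r ≤ k, so c ≤ k. Since u < c, u < k. k < v, so u < v.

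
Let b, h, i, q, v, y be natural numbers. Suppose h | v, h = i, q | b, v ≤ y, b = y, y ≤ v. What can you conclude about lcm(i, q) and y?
lcm(i, q) | y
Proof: From v ≤ y and y ≤ v, v = y. Since h | v, h | y. Since h = i, i | y. Since b = y and q | b, q | y. From i | y, lcm(i, q) | y.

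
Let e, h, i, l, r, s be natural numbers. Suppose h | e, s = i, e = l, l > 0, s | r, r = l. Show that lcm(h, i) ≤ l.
e = l and h | e, thus h | l. r = l and s | r, thus s | l. s = i, so i | l. h | l, so lcm(h, i) | l. From l > 0, lcm(h, i) ≤ l.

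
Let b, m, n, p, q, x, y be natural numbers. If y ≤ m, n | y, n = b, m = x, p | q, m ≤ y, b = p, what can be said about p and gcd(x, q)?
p | gcd(x, q)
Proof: n = b and b = p, therefore n = p. y ≤ m and m ≤ y, thus y = m. Since n | y, n | m. m = x, so n | x. n = p, so p | x. p | q, so p | gcd(x, q).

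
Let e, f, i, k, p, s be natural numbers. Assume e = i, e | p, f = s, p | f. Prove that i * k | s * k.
From f = s and p | f, p | s. e | p, so e | s. Because e = i, i | s. Then i * k | s * k.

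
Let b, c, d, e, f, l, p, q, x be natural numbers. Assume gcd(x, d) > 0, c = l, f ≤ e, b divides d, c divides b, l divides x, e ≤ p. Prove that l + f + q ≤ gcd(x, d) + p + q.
Because c divides b and b divides d, c divides d. Since c = l, l divides d. l divides x, so l divides gcd(x, d). Since gcd(x, d) > 0, l ≤ gcd(x, d). f ≤ e and e ≤ p, thus f ≤ p. From l ≤ gcd(x, d), l + f ≤ gcd(x, d) + p. Then l + f + q ≤ gcd(x, d) + p + q.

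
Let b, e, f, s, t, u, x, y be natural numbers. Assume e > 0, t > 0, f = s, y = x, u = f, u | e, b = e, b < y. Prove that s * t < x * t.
Since u = f and f = s, u = s. u | e and e > 0, thus u ≤ e. y = x and b < y, so b < x. Since b = e, e < x. Since u ≤ e, u < x. u = s, so s < x. t > 0, so s * t < x * t.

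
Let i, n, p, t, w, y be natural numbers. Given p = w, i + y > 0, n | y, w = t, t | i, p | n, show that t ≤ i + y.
p = w and w = t, thus p = t. p | n, so t | n. n | y, so t | y. t | i, so t | i + y. i + y > 0, so t ≤ i + y.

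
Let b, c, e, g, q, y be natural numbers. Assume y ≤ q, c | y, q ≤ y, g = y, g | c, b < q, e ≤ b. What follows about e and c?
e < c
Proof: From q ≤ y and y ≤ q, q = y. From g = y and g | c, y | c. Since c | y, y = c. q = y, so q = c. From e ≤ b and b < q, e < q. Since q = c, e < c.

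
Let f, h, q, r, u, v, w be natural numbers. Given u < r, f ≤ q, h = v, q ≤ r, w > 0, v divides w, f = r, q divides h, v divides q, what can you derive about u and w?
u < w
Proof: f = r and f ≤ q, hence r ≤ q. Since q ≤ r, r = q. Since u < r, u < q. h = v and q divides h, thus q divides v. v divides q, so v = q. v divides w, so q divides w. From w > 0, q ≤ w. From u < q, u < w.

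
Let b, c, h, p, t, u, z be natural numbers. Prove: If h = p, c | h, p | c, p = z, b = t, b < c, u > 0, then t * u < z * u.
h = p and c | h, thus c | p. Since p | c, c = p. p = z, so c = z. Since b = t and b < c, t < c. Since c = z, t < z. Since u > 0, t * u < z * u.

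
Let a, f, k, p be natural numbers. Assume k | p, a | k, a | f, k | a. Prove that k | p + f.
Since a | k and k | a, a = k. a | f, so k | f. Since k | p, k | p + f.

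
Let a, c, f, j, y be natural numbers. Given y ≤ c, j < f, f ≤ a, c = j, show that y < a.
c = j and y ≤ c, thus y ≤ j. j < f and f ≤ a, thus j < a. Since y ≤ j, y < a.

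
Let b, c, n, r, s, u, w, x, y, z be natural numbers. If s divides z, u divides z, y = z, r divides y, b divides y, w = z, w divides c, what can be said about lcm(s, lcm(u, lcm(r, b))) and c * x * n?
lcm(s, lcm(u, lcm(r, b))) divides c * x * n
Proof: Since r divides y and b divides y, lcm(r, b) divides y. y = z, so lcm(r, b) divides z. u divides z, so lcm(u, lcm(r, b)) divides z. Since s divides z, lcm(s, lcm(u, lcm(r, b))) divides z. w = z and w divides c, so z divides c. lcm(s, lcm(u, lcm(r, b))) divides z, so lcm(s, lcm(u, lcm(r, b))) divides c. Then lcm(s, lcm(u, lcm(r, b))) divides c * x. Then lcm(s, lcm(u, lcm(r, b))) divides c * x * n.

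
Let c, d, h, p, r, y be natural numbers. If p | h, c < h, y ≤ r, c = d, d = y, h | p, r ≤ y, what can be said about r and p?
r < p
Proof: From y ≤ r and r ≤ y, y = r. From d = y, d = r. From h | p and p | h, h = p. c = d and c < h, so d < h. h = p, so d < p. Since d = r, r < p.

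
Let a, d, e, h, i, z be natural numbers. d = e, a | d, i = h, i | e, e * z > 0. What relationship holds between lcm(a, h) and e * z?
lcm(a, h) ≤ e * z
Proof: d = e and a | d, therefore a | e. Because i = h and i | e, h | e. Since a | e, lcm(a, h) | e. Then lcm(a, h) | e * z. Since e * z > 0, lcm(a, h) ≤ e * z.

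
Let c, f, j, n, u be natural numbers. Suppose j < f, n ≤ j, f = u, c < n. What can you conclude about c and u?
c < u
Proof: c < n and n ≤ j, thus c < j. From f = u and j < f, j < u. Since c < j, c < u.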